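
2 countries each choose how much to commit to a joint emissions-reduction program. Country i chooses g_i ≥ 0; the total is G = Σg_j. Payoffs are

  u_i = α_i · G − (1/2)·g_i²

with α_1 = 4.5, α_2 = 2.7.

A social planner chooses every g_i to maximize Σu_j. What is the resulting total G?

Planner FOC: ∂(Σu_j)/∂g_i = (Σα_j) − g_i = 0, so g_i^SO = Σα_j = 7.2 for every i; G^SO = 14.4.

14.4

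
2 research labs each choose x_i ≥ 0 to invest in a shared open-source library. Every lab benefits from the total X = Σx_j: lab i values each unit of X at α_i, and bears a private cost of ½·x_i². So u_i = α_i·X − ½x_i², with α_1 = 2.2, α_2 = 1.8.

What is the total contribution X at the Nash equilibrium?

Lab i's FOC: ∂u_i/∂x_i = α_i − x_i = 0, so x_i* = α_i.
NE contributions = (2.2, 1.8); X = 4.

4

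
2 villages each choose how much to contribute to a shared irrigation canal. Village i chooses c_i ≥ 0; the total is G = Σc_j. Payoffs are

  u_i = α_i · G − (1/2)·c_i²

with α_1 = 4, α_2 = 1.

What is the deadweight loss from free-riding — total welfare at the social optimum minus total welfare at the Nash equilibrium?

8.5

Village i's FOC: ∂u_i/∂c_i = α_i − c_i = 0, so c_i* = α_i.
NE contributions = (4, 1); G = 5.
W^NE = (Σα)·G − ½Σα_i² = 5² − ½·17 = 16.5.
Planner sets c_i = Σα_j = 5 for every i, so G^SO = 2·5 = 10.
W^SO = (Σα)·G^SO − ½·2·(Σα)² = (2/2)·5² = 25.
Deadweight loss = W^SO − W^NE = 8.5.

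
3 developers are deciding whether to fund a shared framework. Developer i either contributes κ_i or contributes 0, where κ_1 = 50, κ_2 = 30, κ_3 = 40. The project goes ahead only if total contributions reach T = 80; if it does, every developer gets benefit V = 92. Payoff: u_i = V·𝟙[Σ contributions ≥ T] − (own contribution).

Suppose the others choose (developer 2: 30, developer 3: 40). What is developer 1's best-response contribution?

50

Others' total = 70. Contributing 50 brings total to 120 ≥ 80: gain V − κ_1 = 42.
Best response: 50.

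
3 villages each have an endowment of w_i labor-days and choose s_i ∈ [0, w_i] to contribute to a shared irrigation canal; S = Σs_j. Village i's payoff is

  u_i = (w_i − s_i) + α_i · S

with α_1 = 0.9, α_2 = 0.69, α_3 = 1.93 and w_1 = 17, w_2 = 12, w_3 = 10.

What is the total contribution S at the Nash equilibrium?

10

∂u_i/∂s_i = α_i − 1, so village i contributes w_i if α_i > 1, else 0.
α_i > 1 for i ∈ {3}; NE contributions (0, 0, 10), S = 10.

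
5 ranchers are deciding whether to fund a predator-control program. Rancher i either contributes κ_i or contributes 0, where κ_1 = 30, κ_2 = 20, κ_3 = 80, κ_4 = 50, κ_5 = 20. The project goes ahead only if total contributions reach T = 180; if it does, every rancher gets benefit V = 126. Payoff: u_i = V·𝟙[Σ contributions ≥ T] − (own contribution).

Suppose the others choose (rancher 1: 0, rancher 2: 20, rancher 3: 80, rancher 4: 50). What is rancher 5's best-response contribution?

0

Others' total = 150. Even contributing 20 gives 170 < 180: no benefit either way.
Best response: 0.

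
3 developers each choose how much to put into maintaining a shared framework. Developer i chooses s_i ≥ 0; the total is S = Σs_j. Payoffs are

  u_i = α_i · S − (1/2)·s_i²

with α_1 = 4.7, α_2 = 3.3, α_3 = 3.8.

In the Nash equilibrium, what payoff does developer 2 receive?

Developer i's FOC: ∂u_i/∂s_i = α_i − s_i = 0, so s_i* = α_i.
NE contributions = (4.7, 3.3, 3.8); S = 11.8.
u_2 = α_2·S − ½·(s_2)² = 3.3·11.8 − ½·3.3² = 33.495.

33.495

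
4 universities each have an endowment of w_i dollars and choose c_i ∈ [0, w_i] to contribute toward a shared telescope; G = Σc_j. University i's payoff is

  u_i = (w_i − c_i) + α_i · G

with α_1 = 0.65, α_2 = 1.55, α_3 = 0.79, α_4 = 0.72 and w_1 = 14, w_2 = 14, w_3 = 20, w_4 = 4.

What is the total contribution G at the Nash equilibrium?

∂u_i/∂c_i = α_i − 1, so university i contributes w_i if α_i > 1, else 0.
α_i > 1 for i ∈ {2}; NE contributions (0, 14, 0, 0), G = 14.

14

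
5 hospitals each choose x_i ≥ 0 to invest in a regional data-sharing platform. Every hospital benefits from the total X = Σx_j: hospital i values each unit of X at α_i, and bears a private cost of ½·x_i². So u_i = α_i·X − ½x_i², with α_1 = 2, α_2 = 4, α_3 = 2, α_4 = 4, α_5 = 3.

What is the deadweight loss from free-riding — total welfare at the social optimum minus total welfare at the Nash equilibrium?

362

Hospital i's FOC: ∂u_i/∂x_i = α_i − x_i = 0, so x_i* = α_i.
NE contributions = (2, 4, 2, 4, 3); X = 15.
W^NE = (Σα)·X − ½Σα_i² = 15² − ½·49 = 200.5.
Planner sets x_i = Σα_j = 15 for every i, so X^SO = 5·15 = 75.
W^SO = (Σα)·X^SO − ½·5·(Σα)² = (5/2)·15² = 562.5.
Deadweight loss = W^SO − W^NE = 362.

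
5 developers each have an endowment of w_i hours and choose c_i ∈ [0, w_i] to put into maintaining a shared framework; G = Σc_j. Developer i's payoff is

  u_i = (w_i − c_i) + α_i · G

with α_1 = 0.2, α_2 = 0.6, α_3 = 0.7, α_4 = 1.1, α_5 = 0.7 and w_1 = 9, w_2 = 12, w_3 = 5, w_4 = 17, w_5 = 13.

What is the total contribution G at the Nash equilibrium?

17

∂u_i/∂c_i = α_i − 1, so developer i contributes w_i if α_i > 1, else 0.
α_i > 1 for i ∈ {4}; NE contributions (0, 0, 0, 17, 0), G = 17.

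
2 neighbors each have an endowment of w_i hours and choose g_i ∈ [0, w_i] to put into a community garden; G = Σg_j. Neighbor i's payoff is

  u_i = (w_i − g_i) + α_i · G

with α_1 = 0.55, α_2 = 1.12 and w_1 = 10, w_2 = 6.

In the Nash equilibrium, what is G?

6

∂u_i/∂g_i = α_i − 1, so neighbor i contributes w_i if α_i > 1, else 0.
α_i > 1 for i ∈ {2}; NE contributions (0, 6), G = 6.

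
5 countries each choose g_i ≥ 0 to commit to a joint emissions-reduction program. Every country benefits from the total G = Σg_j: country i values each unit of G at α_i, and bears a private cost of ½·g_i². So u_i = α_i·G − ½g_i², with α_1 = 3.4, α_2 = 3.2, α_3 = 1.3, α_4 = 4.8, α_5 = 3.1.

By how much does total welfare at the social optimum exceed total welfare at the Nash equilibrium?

402.53

Country i's FOC: ∂u_i/∂g_i = α_i − g_i = 0, so g_i* = α_i.
NE contributions = (3.4, 3.2, 1.3, 4.8, 3.1); G = 15.8.
W^NE = (Σα)·G − ½Σα_i² = 15.8² − ½·56.14 = 221.57.
Planner sets g_i = Σα_j = 15.8 for every i, so G^SO = 5·15.8 = 79.
W^SO = (Σα)·G^SO − ½·5·(Σα)² = (5/2)·15.8² = 624.1.
Deadweight loss = W^SO − W^NE = 402.53.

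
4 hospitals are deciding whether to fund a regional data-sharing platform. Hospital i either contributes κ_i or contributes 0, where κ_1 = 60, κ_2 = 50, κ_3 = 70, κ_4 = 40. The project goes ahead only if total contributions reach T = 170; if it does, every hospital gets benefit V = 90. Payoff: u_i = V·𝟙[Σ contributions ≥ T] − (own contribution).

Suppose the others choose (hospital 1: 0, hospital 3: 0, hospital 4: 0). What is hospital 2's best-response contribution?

Others' total = 0. Even contributing 50 gives 50 < 170: no benefit either way.
Best response: 0.

0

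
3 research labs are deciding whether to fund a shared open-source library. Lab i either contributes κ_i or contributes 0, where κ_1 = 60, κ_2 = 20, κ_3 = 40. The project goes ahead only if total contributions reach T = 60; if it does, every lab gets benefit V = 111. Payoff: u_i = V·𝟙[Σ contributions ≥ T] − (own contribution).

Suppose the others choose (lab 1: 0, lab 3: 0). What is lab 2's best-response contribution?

Others' total = 0. Even contributing 20 gives 20 < 60: no benefit either way.
Best response: 0.

0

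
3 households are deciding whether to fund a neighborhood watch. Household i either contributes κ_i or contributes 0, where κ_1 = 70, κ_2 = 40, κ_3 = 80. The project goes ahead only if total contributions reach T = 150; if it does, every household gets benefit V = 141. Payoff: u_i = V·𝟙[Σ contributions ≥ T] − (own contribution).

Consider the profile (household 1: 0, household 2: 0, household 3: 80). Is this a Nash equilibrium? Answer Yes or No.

No

Total = 80 < 150: not provided.
Household 1 (pledges 0, payoff 0): pledging 70 → total 150, payoff 71. Profitable deviation.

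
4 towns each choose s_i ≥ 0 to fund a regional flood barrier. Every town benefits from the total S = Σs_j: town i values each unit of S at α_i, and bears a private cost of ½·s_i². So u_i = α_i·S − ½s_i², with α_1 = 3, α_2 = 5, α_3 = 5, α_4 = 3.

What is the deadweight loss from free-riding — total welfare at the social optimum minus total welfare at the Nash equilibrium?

Town i's FOC: ∂u_i/∂s_i = α_i − s_i = 0, so s_i* = α_i.
NE contributions = (3, 5, 5, 3); S = 16.
W^NE = (Σα)·S − ½Σα_i² = 16² − ½·68 = 222.
Planner sets s_i = Σα_j = 16 for every i, so S^SO = 4·16 = 64.
W^SO = (Σα)·S^SO − ½·4·(Σα)² = (4/2)·16² = 512.
Deadweight loss = W^SO − W^NE = 290.

290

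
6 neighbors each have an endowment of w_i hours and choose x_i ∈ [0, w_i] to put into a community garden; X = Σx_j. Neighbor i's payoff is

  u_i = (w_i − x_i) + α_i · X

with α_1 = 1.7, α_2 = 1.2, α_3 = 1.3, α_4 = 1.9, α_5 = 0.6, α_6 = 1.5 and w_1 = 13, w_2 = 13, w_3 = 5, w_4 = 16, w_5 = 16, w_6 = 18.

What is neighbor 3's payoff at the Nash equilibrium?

∂u_i/∂x_i = α_i − 1, so neighbor i contributes w_i if α_i > 1, else 0.
α_i > 1 for i ∈ {1, 2, 3, 4, 6}; NE contributions (13, 13, 5, 16, 0, 18), X = 65.
u_3 = (5 − 5) + 1.3·65 = 84.5.

84.5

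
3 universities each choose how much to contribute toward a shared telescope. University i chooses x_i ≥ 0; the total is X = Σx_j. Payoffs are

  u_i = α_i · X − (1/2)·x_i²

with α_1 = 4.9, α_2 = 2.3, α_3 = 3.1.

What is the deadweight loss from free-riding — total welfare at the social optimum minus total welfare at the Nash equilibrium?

University i's FOC: ∂u_i/∂x_i = α_i − x_i = 0, so x_i* = α_i.
NE contributions = (4.9, 2.3, 3.1); X = 10.3.
W^NE = (Σα)·X − ½Σα_i² = 10.3² − ½·38.91 = 86.635.
Planner sets x_i = Σα_j = 10.3 for every i, so X^SO = 3·10.3 = 30.9.
W^SO = (Σα)·X^SO − ½·3·(Σα)² = (3/2)·10.3² = 159.135.
Deadweight loss = W^SO − W^NE = 72.5.

72.5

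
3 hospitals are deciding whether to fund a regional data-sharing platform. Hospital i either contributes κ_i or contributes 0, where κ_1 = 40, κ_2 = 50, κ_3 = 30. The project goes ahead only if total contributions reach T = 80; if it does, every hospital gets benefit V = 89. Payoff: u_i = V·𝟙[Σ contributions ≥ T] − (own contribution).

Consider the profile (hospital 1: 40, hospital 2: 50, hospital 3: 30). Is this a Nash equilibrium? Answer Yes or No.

No

Total = 120 ≥ 80: provided.
Hospital 1 (pledges 40, payoff 49): dropping to 0 → total 80, payoff 89. Profitable deviation.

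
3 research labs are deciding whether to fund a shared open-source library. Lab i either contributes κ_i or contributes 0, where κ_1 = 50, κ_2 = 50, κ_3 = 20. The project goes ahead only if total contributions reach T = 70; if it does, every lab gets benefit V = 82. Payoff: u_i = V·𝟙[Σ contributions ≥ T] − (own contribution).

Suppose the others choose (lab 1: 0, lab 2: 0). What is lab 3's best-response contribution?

Others' total = 0. Even contributing 20 gives 20 < 70: no benefit either way.
Best response: 0.

0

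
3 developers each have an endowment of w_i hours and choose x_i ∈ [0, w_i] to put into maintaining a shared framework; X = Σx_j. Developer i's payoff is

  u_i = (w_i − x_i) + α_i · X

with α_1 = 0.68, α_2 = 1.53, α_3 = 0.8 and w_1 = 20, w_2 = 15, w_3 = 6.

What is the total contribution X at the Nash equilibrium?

15

∂u_i/∂x_i = α_i − 1, so developer i contributes w_i if α_i > 1, else 0.
α_i > 1 for i ∈ {2}; NE contributions (0, 15, 0), X = 15.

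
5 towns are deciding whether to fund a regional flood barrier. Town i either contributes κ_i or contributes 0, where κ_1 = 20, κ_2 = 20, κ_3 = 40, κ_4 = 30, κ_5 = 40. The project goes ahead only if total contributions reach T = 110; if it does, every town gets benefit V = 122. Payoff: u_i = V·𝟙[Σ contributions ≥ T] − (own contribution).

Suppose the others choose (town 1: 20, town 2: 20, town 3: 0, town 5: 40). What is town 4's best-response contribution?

30

Others' total = 80. Contributing 30 brings total to 110 ≥ 110: gain V − κ_4 = 92.
Best response: 30.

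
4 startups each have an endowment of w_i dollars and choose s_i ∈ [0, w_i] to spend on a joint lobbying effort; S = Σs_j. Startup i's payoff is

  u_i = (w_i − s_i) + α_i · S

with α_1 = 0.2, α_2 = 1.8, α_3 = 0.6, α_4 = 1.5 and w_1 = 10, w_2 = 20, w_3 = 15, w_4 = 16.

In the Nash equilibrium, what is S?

∂u_i/∂s_i = α_i − 1, so startup i contributes w_i if α_i > 1, else 0.
α_i > 1 for i ∈ {2, 4}; NE contributions (0, 20, 0, 16), S = 36.

36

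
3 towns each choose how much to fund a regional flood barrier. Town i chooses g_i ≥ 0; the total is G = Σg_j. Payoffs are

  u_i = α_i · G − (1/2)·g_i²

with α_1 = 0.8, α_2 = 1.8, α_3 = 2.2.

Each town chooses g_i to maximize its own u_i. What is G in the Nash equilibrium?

4.8

Town i's FOC: ∂u_i/∂g_i = α_i − g_i = 0, so g_i* = α_i.
NE contributions = (0.8, 1.8, 2.2); G = 4.8.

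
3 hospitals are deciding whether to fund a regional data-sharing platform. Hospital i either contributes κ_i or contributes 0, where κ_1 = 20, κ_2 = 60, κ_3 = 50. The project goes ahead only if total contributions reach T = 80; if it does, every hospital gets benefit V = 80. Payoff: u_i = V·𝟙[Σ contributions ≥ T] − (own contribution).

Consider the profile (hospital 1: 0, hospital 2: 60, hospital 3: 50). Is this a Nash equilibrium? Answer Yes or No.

Yes

Total = 110 ≥ 80: provided.
Hospital 1 (pledges 0, payoff 80): pledging 20 → total 130, payoff 60. No gain.
Hospital 2 (pledges 60, payoff 20): dropping to 0 → total 50, payoff 0. No gain.
Hospital 3 (pledges 50, payoff 30): dropping to 0 → total 60, payoff 0. No gain.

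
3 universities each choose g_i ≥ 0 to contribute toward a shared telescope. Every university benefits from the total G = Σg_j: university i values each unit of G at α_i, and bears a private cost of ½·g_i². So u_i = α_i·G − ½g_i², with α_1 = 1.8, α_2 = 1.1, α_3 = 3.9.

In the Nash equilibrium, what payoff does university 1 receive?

10.62

University i's FOC: ∂u_i/∂g_i = α_i − g_i = 0, so g_i* = α_i.
NE contributions = (1.8, 1.1, 3.9); G = 6.8.
u_1 = α_1·G − ½·(g_1)² = 1.8·6.8 − ½·1.8² = 10.62.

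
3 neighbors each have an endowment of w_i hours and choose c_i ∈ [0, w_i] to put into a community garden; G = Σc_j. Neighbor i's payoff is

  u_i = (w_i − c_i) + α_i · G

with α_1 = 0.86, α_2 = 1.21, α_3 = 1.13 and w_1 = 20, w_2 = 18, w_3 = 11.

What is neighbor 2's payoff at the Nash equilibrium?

∂u_i/∂c_i = α_i − 1, so neighbor i contributes w_i if α_i > 1, else 0.
α_i > 1 for i ∈ {2, 3}; NE contributions (0, 18, 11), G = 29.
u_2 = (18 − 18) + 1.21·29 = 35.09.

35.09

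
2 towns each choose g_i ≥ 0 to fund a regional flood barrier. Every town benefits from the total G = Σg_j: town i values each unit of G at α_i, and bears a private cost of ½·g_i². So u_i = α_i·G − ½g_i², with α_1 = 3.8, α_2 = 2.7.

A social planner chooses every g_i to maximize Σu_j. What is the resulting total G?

Planner FOC: ∂(Σu_j)/∂g_i = (Σα_j) − g_i = 0, so g_i^SO = Σα_j = 6.5 for every i; G^SO = 13.

13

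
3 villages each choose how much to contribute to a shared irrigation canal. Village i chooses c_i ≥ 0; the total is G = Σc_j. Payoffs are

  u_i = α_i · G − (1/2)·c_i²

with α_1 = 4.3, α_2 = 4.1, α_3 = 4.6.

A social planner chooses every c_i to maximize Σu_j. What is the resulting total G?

Planner FOC: ∂(Σu_j)/∂c_i = (Σα_j) − c_i = 0, so c_i^SO = Σα_j = 13 for every i; G^SO = 39.

39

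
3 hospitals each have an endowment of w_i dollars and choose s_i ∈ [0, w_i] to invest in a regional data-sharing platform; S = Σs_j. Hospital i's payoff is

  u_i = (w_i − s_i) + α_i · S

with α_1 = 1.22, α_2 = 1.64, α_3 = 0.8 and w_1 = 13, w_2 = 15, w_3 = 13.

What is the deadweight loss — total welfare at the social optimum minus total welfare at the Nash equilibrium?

34.58

∂u_i/∂s_i = α_i − 1, so hospital i contributes w_i if α_i > 1, else 0.
α_i > 1 for i ∈ {1, 2}; NE contributions (13, 15, 0), S = 28.
W^NE = Σw_i − S^NE + (Σα_i)·S^NE = 41 + 2.66·28 = 115.48.
Planner: ∂(Σu_j)/∂s_i = Σα_j − 1 = 2.66 > 0, so everyone contributes w_i; S^SO = 41, W^SO = 41 + 2.66·41 = 150.06.
Deadweight loss = 34.58.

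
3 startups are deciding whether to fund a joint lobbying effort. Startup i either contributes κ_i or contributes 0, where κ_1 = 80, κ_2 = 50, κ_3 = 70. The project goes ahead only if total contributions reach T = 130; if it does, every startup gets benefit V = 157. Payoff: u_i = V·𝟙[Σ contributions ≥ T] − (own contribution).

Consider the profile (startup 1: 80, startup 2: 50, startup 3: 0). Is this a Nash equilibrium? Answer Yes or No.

Total = 130 ≥ 130: provided.
Startup 1 (pledges 80, payoff 77): dropping to 0 → total 50, payoff 0. No gain.
Startup 2 (pledges 50, payoff 107): dropping to 0 → total 80, payoff 0. No gain.
Startup 3 (pledges 0, payoff 157): pledging 70 → total 200, payoff 87. No gain.

Yes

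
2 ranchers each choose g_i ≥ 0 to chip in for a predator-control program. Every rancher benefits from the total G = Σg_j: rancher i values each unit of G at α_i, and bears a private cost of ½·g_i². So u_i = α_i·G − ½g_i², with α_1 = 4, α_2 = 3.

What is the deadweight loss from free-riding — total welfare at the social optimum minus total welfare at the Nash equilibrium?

Rancher i's FOC: ∂u_i/∂g_i = α_i − g_i = 0, so g_i* = α_i.
NE contributions = (4, 3); G = 7.
W^NE = (Σα)·G − ½Σα_i² = 7² − ½·25 = 36.5.
Planner sets g_i = Σα_j = 7 for every i, so G^SO = 2·7 = 14.
W^SO = (Σα)·G^SO − ½·2·(Σα)² = (2/2)·7² = 49.
Deadweight loss = W^SO − W^NE = 12.5.

12.5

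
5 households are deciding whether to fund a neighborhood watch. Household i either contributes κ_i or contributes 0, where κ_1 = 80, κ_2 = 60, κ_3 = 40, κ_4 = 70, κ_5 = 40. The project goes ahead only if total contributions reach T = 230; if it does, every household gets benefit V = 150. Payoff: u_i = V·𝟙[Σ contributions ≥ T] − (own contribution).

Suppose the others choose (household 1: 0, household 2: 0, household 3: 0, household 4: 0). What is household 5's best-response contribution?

0

Others' total = 0. Even contributing 40 gives 40 < 230: no benefit either way.
Best response: 0.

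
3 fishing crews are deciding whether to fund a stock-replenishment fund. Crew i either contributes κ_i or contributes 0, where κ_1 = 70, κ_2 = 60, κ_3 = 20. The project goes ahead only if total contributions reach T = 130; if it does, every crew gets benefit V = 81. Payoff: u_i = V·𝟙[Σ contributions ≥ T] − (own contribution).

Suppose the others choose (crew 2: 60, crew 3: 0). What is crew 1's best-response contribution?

Others' total = 60. Contributing 70 brings total to 130 ≥ 130: gain V − κ_1 = 11.
Best response: 70.

70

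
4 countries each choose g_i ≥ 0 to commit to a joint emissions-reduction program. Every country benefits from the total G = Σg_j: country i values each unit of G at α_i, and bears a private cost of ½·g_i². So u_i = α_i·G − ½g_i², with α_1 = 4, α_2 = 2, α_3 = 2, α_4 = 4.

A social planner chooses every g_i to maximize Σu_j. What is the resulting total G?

Planner FOC: ∂(Σu_j)/∂g_i = (Σα_j) − g_i = 0, so g_i^SO = Σα_j = 12 for every i; G^SO = 48.

48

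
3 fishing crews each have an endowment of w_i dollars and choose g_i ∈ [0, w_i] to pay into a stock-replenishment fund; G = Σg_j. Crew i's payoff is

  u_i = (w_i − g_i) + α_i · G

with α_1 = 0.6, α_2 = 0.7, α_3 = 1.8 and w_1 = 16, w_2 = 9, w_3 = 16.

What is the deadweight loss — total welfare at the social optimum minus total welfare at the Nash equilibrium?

∂u_i/∂g_i = α_i − 1, so crew i contributes w_i if α_i > 1, else 0.
α_i > 1 for i ∈ {3}; NE contributions (0, 0, 16), G = 16.
W^NE = Σw_i − G^NE + (Σα_i)·G^NE = 41 + 2.1·16 = 74.6.
Planner: ∂(Σu_j)/∂g_i = Σα_j − 1 = 2.1 > 0, so everyone contributes w_i; G^SO = 41, W^SO = 41 + 2.1·41 = 127.1.
Deadweight loss = 52.5.

52.5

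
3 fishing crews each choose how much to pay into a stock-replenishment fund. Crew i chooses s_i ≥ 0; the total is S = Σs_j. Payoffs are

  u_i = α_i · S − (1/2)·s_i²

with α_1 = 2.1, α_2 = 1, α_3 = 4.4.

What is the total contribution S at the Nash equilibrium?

7.5

Crew i's FOC: ∂u_i/∂s_i = α_i − s_i = 0, so s_i* = α_i.
NE contributions = (2.1, 1, 4.4); S = 7.5.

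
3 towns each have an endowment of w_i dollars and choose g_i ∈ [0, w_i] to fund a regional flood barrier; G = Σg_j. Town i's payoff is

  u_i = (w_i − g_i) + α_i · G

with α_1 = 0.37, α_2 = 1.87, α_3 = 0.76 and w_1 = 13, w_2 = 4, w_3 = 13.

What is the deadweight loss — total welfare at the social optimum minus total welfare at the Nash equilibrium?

52

∂u_i/∂g_i = α_i − 1, so town i contributes w_i if α_i > 1, else 0.
α_i > 1 for i ∈ {2}; NE contributions (0, 4, 0), G = 4.
W^NE = Σw_i − G^NE + (Σα_i)·G^NE = 30 + 2·4 = 38.
Planner: ∂(Σu_j)/∂g_i = Σα_j − 1 = 2 > 0, so everyone contributes w_i; G^SO = 30, W^SO = 30 + 2·30 = 90.
Deadweight loss = 52.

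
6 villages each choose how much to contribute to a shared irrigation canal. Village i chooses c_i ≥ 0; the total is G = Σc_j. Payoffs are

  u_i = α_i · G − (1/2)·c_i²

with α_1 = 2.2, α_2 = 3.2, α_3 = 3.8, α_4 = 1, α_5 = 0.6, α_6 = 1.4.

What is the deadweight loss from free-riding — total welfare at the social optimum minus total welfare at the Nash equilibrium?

314.1

Village i's FOC: ∂u_i/∂c_i = α_i − c_i = 0, so c_i* = α_i.
NE contributions = (2.2, 3.2, 3.8, 1, 0.6, 1.4); G = 12.2.
W^NE = (Σα)·G − ½Σα_i² = 12.2² − ½·32.84 = 132.42.
Planner sets c_i = Σα_j = 12.2 for every i, so G^SO = 6·12.2 = 73.2.
W^SO = (Σα)·G^SO − ½·6·(Σα)² = (6/2)·12.2² = 446.52.
Deadweight loss = W^SO − W^NE = 314.1.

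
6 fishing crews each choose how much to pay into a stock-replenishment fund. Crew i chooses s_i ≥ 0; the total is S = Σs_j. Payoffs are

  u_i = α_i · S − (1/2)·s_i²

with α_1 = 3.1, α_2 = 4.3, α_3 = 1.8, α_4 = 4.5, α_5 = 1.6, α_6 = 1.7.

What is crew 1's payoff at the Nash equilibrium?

47.895

Crew i's FOC: ∂u_i/∂s_i = α_i − s_i = 0, so s_i* = α_i.
NE contributions = (3.1, 4.3, 1.8, 4.5, 1.6, 1.7); S = 17.
u_1 = α_1·S − ½·(s_1)² = 3.1·17 − ½·3.1² = 47.895.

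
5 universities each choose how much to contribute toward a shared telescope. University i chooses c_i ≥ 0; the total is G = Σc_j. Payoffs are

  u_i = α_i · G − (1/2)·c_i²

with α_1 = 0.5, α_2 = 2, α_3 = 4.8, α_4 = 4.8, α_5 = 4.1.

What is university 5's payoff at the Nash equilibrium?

58.015

University i's FOC: ∂u_i/∂c_i = α_i − c_i = 0, so c_i* = α_i.
NE contributions = (0.5, 2, 4.8, 4.8, 4.1); G = 16.2.
u_5 = α_5·G − ½·(c_5)² = 4.1·16.2 − ½·4.1² = 58.015.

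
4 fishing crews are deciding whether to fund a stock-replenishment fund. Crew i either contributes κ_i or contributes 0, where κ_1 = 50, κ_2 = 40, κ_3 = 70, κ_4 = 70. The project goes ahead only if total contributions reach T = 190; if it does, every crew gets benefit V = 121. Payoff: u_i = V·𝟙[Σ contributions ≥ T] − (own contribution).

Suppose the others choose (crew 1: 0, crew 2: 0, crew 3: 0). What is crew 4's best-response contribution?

Others' total = 0. Even contributing 70 gives 70 < 190: no benefit either way.
Best response: 0.

0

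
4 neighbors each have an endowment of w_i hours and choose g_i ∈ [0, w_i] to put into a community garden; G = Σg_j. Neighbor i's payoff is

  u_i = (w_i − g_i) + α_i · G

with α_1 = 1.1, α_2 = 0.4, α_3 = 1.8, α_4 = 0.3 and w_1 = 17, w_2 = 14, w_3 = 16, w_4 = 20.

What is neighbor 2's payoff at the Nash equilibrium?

27.2

∂u_i/∂g_i = α_i − 1, so neighbor i contributes w_i if α_i > 1, else 0.
α_i > 1 for i ∈ {1, 3}; NE contributions (17, 0, 16, 0), G = 33.
u_2 = (14 − 0) + 0.4·33 = 27.2.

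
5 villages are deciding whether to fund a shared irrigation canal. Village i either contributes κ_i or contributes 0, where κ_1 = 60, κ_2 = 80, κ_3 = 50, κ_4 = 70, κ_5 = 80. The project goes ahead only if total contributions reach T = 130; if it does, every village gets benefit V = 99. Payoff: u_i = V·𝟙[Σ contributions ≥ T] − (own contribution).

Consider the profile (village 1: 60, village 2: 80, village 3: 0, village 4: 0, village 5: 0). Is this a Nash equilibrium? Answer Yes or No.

Total = 140 ≥ 130: provided.
Village 1 (pledges 60, payoff 39): dropping to 0 → total 80, payoff 0. No gain.
Village 2 (pledges 80, payoff 19): dropping to 0 → total 60, payoff 0. No gain.
Village 3 (pledges 0, payoff 99): pledging 50 → total 190, payoff 49. No gain.
Village 4 (pledges 0, payoff 99): pledging 70 → total 210, payoff 29. No gain.
Village 5 (pledges 0, payoff 99): pledging 80 → total 220, payoff 19. No gain.

Yes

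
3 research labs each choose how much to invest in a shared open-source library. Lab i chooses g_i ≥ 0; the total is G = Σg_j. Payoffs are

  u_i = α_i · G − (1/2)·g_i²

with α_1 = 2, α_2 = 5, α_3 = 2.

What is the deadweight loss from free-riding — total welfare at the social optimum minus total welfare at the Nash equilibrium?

Lab i's FOC: ∂u_i/∂g_i = α_i − g_i = 0, so g_i* = α_i.
NE contributions = (2, 5, 2); G = 9.
W^NE = (Σα)·G − ½Σα_i² = 9² − ½·33 = 64.5.
Planner sets g_i = Σα_j = 9 for every i, so G^SO = 3·9 = 27.
W^SO = (Σα)·G^SO − ½·3·(Σα)² = (3/2)·9² = 121.5.
Deadweight loss = W^SO − W^NE = 57.

57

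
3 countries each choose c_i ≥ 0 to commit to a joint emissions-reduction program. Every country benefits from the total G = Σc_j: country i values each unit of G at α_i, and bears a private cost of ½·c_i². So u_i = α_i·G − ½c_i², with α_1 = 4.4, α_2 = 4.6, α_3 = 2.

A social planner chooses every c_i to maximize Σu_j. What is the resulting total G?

33

Planner FOC: ∂(Σu_j)/∂c_i = (Σα_j) − c_i = 0, so c_i^SO = Σα_j = 11 for every i; G^SO = 33.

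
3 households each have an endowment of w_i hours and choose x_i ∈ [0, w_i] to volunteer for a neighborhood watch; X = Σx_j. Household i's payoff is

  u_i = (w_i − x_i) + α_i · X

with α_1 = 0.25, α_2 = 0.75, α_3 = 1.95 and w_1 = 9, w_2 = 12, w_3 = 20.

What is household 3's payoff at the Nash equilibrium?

39

∂u_i/∂x_i = α_i − 1, so household i contributes w_i if α_i > 1, else 0.
α_i > 1 for i ∈ {3}; NE contributions (0, 0, 20), X = 20.
u_3 = (20 − 20) + 1.95·20 = 39.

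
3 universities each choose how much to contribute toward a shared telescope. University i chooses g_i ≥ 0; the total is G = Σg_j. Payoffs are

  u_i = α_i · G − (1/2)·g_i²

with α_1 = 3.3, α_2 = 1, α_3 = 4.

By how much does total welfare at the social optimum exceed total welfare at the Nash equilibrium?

University i's FOC: ∂u_i/∂g_i = α_i − g_i = 0, so g_i* = α_i.
NE contributions = (3.3, 1, 4); G = 8.3.
W^NE = (Σα)·G − ½Σα_i² = 8.3² − ½·27.89 = 54.945.
Planner sets g_i = Σα_j = 8.3 for every i, so G^SO = 3·8.3 = 24.9.
W^SO = (Σα)·G^SO − ½·3·(Σα)² = (3/2)·8.3² = 103.335.
Deadweight loss = W^SO − W^NE = 48.39.

48.39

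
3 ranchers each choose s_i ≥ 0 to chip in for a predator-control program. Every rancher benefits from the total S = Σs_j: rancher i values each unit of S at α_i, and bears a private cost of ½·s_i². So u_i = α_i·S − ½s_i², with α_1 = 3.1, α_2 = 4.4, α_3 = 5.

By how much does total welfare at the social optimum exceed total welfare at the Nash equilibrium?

Rancher i's FOC: ∂u_i/∂s_i = α_i − s_i = 0, so s_i* = α_i.
NE contributions = (3.1, 4.4, 5); S = 12.5.
W^NE = (Σα)·S − ½Σα_i² = 12.5² − ½·53.97 = 129.265.
Planner sets s_i = Σα_j = 12.5 for every i, so S^SO = 3·12.5 = 37.5.
W^SO = (Σα)·S^SO − ½·3·(Σα)² = (3/2)·12.5² = 234.375.
Deadweight loss = W^SO − W^NE = 105.11.

105.11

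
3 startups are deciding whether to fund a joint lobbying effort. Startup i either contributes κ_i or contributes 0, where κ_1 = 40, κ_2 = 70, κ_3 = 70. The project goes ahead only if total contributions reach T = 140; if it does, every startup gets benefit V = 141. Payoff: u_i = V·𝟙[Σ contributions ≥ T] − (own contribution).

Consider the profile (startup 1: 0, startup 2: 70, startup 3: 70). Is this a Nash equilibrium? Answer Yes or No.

Total = 140 ≥ 140: provided.
Startup 1 (pledges 0, payoff 141): pledging 40 → total 180, payoff 101. No gain.
Startup 2 (pledges 70, payoff 71): dropping to 0 → total 70, payoff 0. No gain.
Startup 3 (pledges 70, payoff 71): dropping to 0 → total 70, payoff 0. No gain.

Yes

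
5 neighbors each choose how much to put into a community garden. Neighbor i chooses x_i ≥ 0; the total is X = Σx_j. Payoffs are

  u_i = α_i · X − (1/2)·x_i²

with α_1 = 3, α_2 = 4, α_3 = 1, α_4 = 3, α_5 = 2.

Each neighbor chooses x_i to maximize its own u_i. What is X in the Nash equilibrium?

13

Neighbor i's FOC: ∂u_i/∂x_i = α_i − x_i = 0, so x_i* = α_i.
NE contributions = (3, 4, 1, 3, 2); X = 13.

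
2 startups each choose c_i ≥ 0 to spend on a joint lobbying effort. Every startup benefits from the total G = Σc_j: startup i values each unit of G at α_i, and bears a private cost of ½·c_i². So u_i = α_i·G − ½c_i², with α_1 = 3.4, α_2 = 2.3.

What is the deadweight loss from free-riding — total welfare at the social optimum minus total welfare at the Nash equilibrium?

8.425

Startup i's FOC: ∂u_i/∂c_i = α_i − c_i = 0, so c_i* = α_i.
NE contributions = (3.4, 2.3); G = 5.7.
W^NE = (Σα)·G − ½Σα_i² = 5.7² − ½·16.85 = 24.065.
Planner sets c_i = Σα_j = 5.7 for every i, so G^SO = 2·5.7 = 11.4.
W^SO = (Σα)·G^SO − ½·2·(Σα)² = (2/2)·5.7² = 32.49.
Deadweight loss = W^SO − W^NE = 8.425.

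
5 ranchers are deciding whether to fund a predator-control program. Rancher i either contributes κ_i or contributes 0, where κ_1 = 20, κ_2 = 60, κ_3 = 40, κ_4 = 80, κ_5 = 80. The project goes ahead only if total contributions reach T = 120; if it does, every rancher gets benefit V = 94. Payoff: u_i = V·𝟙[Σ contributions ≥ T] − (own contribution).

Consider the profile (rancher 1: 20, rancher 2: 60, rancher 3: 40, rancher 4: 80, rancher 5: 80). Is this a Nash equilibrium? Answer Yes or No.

Total = 280 ≥ 120: provided.
Rancher 1 (pledges 20, payoff 74): dropping to 0 → total 260, payoff 94. Profitable deviation.

No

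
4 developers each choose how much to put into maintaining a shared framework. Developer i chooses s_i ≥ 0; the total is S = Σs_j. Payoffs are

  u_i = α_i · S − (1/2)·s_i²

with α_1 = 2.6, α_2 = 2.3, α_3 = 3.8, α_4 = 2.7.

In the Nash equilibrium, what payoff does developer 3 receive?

36.1

Developer i's FOC: ∂u_i/∂s_i = α_i − s_i = 0, so s_i* = α_i.
NE contributions = (2.6, 2.3, 3.8, 2.7); S = 11.4.
u_3 = α_3·S − ½·(s_3)² = 3.8·11.4 − ½·3.8² = 36.1.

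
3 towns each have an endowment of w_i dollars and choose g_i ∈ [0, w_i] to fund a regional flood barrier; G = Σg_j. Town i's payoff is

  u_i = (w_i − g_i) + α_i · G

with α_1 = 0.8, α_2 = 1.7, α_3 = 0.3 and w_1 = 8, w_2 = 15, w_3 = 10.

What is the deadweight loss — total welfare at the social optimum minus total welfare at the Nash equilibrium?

∂u_i/∂g_i = α_i − 1, so town i contributes w_i if α_i > 1, else 0.
α_i > 1 for i ∈ {2}; NE contributions (0, 15, 0), G = 15.
W^NE = Σw_i − G^NE + (Σα_i)·G^NE = 33 + 1.8·15 = 60.
Planner: ∂(Σu_j)/∂g_i = Σα_j − 1 = 1.8 > 0, so everyone contributes w_i; G^SO = 33, W^SO = 33 + 1.8·33 = 92.4.
Deadweight loss = 32.4.

32.4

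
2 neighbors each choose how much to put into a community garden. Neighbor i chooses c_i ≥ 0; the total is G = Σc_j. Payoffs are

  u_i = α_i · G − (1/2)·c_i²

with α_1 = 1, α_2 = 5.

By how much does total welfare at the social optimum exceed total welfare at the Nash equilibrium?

Neighbor i's FOC: ∂u_i/∂c_i = α_i − c_i = 0, so c_i* = α_i.
NE contributions = (1, 5); G = 6.
W^NE = (Σα)·G − ½Σα_i² = 6² − ½·26 = 23.
Planner sets c_i = Σα_j = 6 for every i, so G^SO = 2·6 = 12.
W^SO = (Σα)·G^SO − ½·2·(Σα)² = (2/2)·6² = 36.
Deadweight loss = W^SO − W^NE = 13.

13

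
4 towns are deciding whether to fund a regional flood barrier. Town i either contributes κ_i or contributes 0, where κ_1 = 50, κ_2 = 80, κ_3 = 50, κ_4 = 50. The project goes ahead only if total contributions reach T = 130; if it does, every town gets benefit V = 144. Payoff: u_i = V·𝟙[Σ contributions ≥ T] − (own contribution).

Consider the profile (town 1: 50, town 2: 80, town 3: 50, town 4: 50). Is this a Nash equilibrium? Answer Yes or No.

No

Total = 230 ≥ 130: provided.
Town 1 (pledges 50, payoff 94): dropping to 0 → total 180, payoff 144. Profitable deviation.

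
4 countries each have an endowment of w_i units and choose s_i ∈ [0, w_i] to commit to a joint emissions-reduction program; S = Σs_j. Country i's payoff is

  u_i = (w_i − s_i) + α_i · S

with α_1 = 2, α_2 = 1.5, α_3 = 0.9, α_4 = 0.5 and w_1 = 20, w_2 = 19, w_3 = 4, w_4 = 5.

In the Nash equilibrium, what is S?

39

∂u_i/∂s_i = α_i − 1, so country i contributes w_i if α_i > 1, else 0.
α_i > 1 for i ∈ {1, 2}; NE contributions (20, 19, 0, 0), S = 39.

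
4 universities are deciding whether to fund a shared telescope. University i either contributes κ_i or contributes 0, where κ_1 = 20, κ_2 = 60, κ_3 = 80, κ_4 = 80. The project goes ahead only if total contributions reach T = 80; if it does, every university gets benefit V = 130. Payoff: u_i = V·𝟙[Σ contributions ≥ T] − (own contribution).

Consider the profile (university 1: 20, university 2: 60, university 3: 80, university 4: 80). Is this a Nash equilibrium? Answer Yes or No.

Total = 240 ≥ 80: provided.
University 1 (pledges 20, payoff 110): dropping to 0 → total 220, payoff 130. Profitable deviation.

No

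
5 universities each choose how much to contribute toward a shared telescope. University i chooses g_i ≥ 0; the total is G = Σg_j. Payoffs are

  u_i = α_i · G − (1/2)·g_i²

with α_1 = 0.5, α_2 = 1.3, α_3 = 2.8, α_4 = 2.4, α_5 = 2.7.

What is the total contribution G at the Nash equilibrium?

University i's FOC: ∂u_i/∂g_i = α_i − g_i = 0, so g_i* = α_i.
NE contributions = (0.5, 1.3, 2.8, 2.4, 2.7); G = 9.7.

9.7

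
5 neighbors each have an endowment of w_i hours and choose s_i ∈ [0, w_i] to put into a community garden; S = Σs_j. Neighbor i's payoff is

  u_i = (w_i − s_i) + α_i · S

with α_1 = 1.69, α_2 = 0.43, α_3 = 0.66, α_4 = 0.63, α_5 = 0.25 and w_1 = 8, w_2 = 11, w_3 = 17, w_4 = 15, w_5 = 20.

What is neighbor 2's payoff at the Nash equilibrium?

∂u_i/∂s_i = α_i − 1, so neighbor i contributes w_i if α_i > 1, else 0.
α_i > 1 for i ∈ {1}; NE contributions (8, 0, 0, 0, 0), S = 8.
u_2 = (11 − 0) + 0.43·8 = 14.44.

14.44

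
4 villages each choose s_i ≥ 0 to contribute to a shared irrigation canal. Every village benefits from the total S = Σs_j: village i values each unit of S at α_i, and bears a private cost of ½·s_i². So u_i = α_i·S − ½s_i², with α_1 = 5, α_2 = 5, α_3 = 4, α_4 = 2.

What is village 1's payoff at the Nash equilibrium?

Village i's FOC: ∂u_i/∂s_i = α_i − s_i = 0, so s_i* = α_i.
NE contributions = (5, 5, 4, 2); S = 16.
u_1 = α_1·S − ½·(s_1)² = 5·16 − ½·5² = 67.5.

67.5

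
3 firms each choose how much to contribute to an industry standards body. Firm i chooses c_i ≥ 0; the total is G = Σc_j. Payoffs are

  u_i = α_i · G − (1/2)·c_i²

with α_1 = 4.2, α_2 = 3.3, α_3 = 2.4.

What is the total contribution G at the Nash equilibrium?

9.9

Firm i's FOC: ∂u_i/∂c_i = α_i − c_i = 0, so c_i* = α_i.
NE contributions = (4.2, 3.3, 2.4); G = 9.9.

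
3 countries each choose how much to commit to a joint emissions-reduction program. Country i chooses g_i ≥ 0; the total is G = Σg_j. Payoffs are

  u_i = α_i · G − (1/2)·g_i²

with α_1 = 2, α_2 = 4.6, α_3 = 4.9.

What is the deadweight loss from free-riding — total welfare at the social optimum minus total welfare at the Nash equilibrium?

Country i's FOC: ∂u_i/∂g_i = α_i − g_i = 0, so g_i* = α_i.
NE contributions = (2, 4.6, 4.9); G = 11.5.
W^NE = (Σα)·G − ½Σα_i² = 11.5² − ½·49.17 = 107.665.
Planner sets g_i = Σα_j = 11.5 for every i, so G^SO = 3·11.5 = 34.5.
W^SO = (Σα)·G^SO − ½·3·(Σα)² = (3/2)·11.5² = 198.375.
Deadweight loss = W^SO − W^NE = 90.71.

90.71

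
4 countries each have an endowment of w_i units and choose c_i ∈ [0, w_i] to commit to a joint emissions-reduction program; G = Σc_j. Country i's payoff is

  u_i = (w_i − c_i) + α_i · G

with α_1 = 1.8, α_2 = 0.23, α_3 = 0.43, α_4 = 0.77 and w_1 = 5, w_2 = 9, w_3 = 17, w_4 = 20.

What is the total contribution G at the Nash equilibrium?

∂u_i/∂c_i = α_i − 1, so country i contributes w_i if α_i > 1, else 0.
α_i > 1 for i ∈ {1}; NE contributions (5, 0, 0, 0), G = 5.

5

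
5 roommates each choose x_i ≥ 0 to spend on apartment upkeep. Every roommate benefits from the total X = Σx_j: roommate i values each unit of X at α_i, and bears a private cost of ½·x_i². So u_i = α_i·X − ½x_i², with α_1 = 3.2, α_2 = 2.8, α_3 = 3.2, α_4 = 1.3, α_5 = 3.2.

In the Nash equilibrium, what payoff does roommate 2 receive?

34.44

Roommate i's FOC: ∂u_i/∂x_i = α_i − x_i = 0, so x_i* = α_i.
NE contributions = (3.2, 2.8, 3.2, 1.3, 3.2); X = 13.7.
u_2 = α_2·X − ½·(x_2)² = 2.8·13.7 − ½·2.8² = 34.44.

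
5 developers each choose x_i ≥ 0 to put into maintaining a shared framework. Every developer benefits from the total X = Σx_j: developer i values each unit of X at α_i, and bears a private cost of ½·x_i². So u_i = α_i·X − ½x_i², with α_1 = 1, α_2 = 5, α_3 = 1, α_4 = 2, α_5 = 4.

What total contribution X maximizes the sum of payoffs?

65

Planner FOC: ∂(Σu_j)/∂x_i = (Σα_j) − x_i = 0, so x_i^SO = Σα_j = 13 for every i; X^SO = 65.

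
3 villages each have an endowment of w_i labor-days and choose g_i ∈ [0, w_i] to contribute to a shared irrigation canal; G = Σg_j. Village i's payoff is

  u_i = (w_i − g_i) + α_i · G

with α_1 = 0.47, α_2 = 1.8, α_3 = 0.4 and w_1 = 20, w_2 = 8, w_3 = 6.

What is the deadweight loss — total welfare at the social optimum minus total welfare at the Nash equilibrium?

43.42

∂u_i/∂g_i = α_i − 1, so village i contributes w_i if α_i > 1, else 0.
α_i > 1 for i ∈ {2}; NE contributions (0, 8, 0), G = 8.
W^NE = Σw_i − G^NE + (Σα_i)·G^NE = 34 + 1.67·8 = 47.36.
Planner: ∂(Σu_j)/∂g_i = Σα_j − 1 = 1.67 > 0, so everyone contributes w_i; G^SO = 34, W^SO = 34 + 1.67·34 = 90.78.
Deadweight loss = 43.42.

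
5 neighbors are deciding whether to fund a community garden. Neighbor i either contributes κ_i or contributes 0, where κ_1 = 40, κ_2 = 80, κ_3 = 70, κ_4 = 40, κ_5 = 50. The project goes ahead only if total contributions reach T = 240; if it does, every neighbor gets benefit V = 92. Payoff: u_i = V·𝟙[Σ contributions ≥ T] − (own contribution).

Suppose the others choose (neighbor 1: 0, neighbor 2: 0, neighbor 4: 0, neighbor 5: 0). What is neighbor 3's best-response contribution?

Others' total = 0. Even contributing 70 gives 70 < 240: no benefit either way.
Best response: 0.

0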